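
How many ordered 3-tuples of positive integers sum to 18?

By stars and bars with positive parts, the count is C(17,2) = 136.

136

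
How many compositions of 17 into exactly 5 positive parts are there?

Equivalently, choose which 4 of the 16 gaps become plus signs: C(16,4) = 1820.

1820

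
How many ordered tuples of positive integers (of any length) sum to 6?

32

There are 5 gaps and each independently is a cut or not, giving 2^5 = 32.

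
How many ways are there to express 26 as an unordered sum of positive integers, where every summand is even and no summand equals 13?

101

Enumerating by decreasing first part gives 101 partitions in all.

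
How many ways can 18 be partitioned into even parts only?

30

A partial list (first 12 by largest part):
18
16+2
14+4
14+2+2
12+6
12+4+2
12+2+2+2
10+8
10+6+2
10+4+4
10+4+2+2
10+2+2+2+2
…and 18 more, for 30 total.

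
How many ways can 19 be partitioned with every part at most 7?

A full systematic count gives 300.

300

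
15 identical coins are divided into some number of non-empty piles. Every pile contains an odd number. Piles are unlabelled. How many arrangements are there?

27

There are too many to list fully; the first 12 (by largest part) are:
15
13+1+1
11+3+1
11+1+1+1+1
9+5+1
9+3+3
9+3+1+1+1
9+1+1+1+1+1+1
7+7+1
7+5+3
7+5+1+1+1
7+3+3+1+1
…and 15 more, for 27 total.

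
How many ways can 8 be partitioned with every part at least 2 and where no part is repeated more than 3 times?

The partitions of 8 that satisfy the conditions:
8
6 + 2
5 + 3
4 + 4
4 + 2 + 2
3 + 3 + 2

6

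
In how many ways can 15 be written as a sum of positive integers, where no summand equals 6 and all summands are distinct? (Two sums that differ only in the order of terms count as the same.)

21

The partitions of 15 that satisfy the conditions:
15
14, 1
13, 2
12, 3
12, 2, 1
11, 4
11, 3, 1
10, 5
10, 4, 1
10, 3, 2
9, 5, 1
9, 4, 2
9, 3, 2, 1
8, 7
8, 5, 2
8, 4, 3
8, 4, 2, 1
7, 5, 3
7, 5, 2, 1
7, 4, 3, 1
5, 4, 3, 2, 1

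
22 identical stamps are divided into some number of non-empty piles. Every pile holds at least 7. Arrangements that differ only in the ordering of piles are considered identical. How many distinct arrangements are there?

7

They are:
22
7 + 15
8 + 14
9 + 13
10 + 12
11 + 11
7 + 7 + 8
That's 7 in total.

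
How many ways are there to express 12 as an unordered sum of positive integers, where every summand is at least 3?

9

The partitions of 12 that satisfy the conditions:
12
3+9
4+8
5+7
6+6
3+3+6
3+4+5
4+4+4
3+3+3+3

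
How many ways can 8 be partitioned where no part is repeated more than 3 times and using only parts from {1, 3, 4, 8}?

The partitions of 8 that satisfy the conditions:
8
4,4
1,3,4
1,1,3,3

4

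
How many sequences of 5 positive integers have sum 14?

715

By stars and bars with positive parts, the count is C(13,4) = 715.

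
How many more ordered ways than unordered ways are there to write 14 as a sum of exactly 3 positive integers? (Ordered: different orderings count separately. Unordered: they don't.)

Ordered (compositions into 3 parts): C(13,2) = 78.
Partitions of 14 into exactly 3 parts: 16.
Difference: 78 − 16 = 62.

62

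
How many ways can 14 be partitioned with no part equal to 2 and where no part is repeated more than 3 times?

A partial list (first 12 by largest part):
14
13,1
12,1,1
11,3
11,1,1,1
10,4
10,3,1
9,5
9,4,1
9,3,1,1
8,6
8,5,1
…and 25 more, for 37 total.

37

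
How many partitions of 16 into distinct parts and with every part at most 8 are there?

13

Enumerating:
8,7,1
8,6,2
8,5,3
8,5,2,1
8,4,3,1
7,6,3
7,6,2,1
7,5,4
7,5,3,1
7,4,3,2
6,5,4,1
6,5,3,2
6,4,3,2,1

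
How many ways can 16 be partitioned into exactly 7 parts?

A partial list (first 12 by largest part):
10 + 1 + 1 + 1 + 1 + 1 + 1
9 + 2 + 1 + 1 + 1 + 1 + 1
8 + 3 + 1 + 1 + 1 + 1 + 1
8 + 2 + 2 + 1 + 1 + 1 + 1
7 + 4 + 1 + 1 + 1 + 1 + 1
7 + 3 + 2 + 1 + 1 + 1 + 1
7 + 2 + 2 + 2 + 1 + 1 + 1
6 + 5 + 1 + 1 + 1 + 1 + 1
6 + 4 + 2 + 1 + 1 + 1 + 1
6 + 3 + 3 + 1 + 1 + 1 + 1
6 + 3 + 2 + 2 + 1 + 1 + 1
6 + 2 + 2 + 2 + 2 + 1 + 1
…and 16 more, for 28 total.

28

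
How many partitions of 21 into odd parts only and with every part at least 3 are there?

12

They are:
21
3 + 3 + 15
3 + 5 + 13
3 + 7 + 11
5 + 5 + 11
3 + 9 + 9
5 + 7 + 9
3 + 3 + 3 + 3 + 9
7 + 7 + 7
3 + 3 + 3 + 5 + 7
3 + 3 + 5 + 5 + 5
3 + 3 + 3 + 3 + 3 + 3 + 3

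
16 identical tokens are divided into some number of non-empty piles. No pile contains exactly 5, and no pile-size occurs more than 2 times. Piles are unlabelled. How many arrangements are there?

63

A partial list (first 12 by largest part):
16
15, 1
14, 2
14, 1, 1
13, 3
13, 2, 1
12, 4
12, 3, 1
12, 2, 2
12, 2, 1, 1
11, 4, 1
11, 3, 2
…and 51 more, for 63 total.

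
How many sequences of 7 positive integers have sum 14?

1716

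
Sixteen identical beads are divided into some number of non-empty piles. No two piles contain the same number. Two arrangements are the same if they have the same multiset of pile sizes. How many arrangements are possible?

32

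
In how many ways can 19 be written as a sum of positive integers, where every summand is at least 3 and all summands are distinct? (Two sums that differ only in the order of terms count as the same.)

17

Listing the qualifying partitions of 19:
19
16,3
15,4
14,5
13,6
12,7
12,4,3
11,8
11,5,3
10,9
10,6,3
10,5,4
9,7,3
9,6,4
8,7,4
8,6,5
7,5,4,3
Counting gives 17.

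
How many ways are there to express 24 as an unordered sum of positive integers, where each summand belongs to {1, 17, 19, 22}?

Listing the qualifying partitions of 24:
22+1+1
19+1+1+1+1+1
17+1+1+1+1+1+1+1
1+1+1+1+1+1+1+1+1+1+1+1+1+1+1+1+1+1+1+1+1+1+1+1

4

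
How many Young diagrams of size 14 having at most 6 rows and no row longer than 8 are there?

71

Enumerating by decreasing first part gives 71 partitions in all.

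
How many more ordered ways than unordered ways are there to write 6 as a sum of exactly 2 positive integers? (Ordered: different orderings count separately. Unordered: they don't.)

Ordered (compositions into 2 parts): C(5,1) = 5.
Unordered (partitions into 2 parts): 3.
Difference: 5 − 3 = 2.

2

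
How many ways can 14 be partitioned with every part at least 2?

34

A partial list (first 12 by largest part):
14
2,12
3,11
4,10
2,2,10
5,9
2,3,9
6,8
2,4,8
3,3,8
2,2,2,8
7,7
…and 22 more, for 34 total.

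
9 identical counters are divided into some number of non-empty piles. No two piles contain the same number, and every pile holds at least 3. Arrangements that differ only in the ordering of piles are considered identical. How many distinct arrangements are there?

3

The partitions of 9 that satisfy the conditions:
9
3 + 6
4 + 5
Counting gives 3.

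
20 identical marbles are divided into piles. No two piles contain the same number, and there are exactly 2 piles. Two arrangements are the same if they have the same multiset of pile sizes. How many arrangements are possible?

9

Listing the qualifying partitions of 20:
19+1
18+2
17+3
16+4
15+5
14+6
13+7
12+8
11+9
Counting gives 9.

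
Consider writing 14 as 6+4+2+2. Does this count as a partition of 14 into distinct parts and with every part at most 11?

No

The parts sum to 14, and the condition 'all summands are distinct' is violated.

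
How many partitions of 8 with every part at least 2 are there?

Listing the qualifying partitions of 8:
8
6 + 2
5 + 3
4 + 4
4 + 2 + 2
3 + 3 + 2
2 + 2 + 2 + 2
Counting gives 7.

7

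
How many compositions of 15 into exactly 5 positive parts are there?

1001

Place 4 bars in the 14 internal gaps of a row of 15 dots: C(14,4) = 1001.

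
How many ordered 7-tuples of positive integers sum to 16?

Place 6 bars in the 15 internal gaps of a row of 16 dots: C(15,6) = 5005.

5005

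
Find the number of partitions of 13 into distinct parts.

Listing the qualifying partitions of 13:
13
12, 1
11, 2
10, 3
10, 2, 1
9, 4
9, 3, 1
8, 5
8, 4, 1
8, 3, 2
7, 6
7, 5, 1
7, 4, 2
7, 3, 2, 1
6, 5, 2
6, 4, 3
6, 4, 2, 1
5, 4, 3, 1

18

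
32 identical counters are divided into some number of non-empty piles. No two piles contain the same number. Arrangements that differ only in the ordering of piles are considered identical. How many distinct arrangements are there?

390

There are 390 such partitions.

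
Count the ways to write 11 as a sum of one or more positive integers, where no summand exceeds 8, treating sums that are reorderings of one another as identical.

A partial list (first 12 by largest part):
8+3
8+2+1
8+1+1+1
7+4
7+3+1
7+2+2
7+2+1+1
7+1+1+1+1
6+5
6+4+1
6+3+2
6+3+1+1
…and 40 more, for 52 total.

52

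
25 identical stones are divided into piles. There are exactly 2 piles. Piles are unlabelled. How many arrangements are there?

Listing the qualifying partitions of 25:
1 + 24
2 + 23
3 + 22
4 + 21
5 + 20
6 + 19
7 + 18
8 + 17
9 + 16
10 + 15
11 + 14
12 + 13

12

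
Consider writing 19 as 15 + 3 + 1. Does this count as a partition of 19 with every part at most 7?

No

The parts sum to 19, and the condition 'no summand exceeds 7' is violated.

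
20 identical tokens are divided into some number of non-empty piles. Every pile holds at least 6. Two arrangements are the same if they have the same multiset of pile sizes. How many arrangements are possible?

The partitions of 20 that satisfy the conditions:
20
14, 6
13, 7
12, 8
11, 9
10, 10
8, 6, 6
7, 7, 6
Counting gives 8.

8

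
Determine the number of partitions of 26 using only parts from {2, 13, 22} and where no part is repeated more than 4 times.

Listing the qualifying partitions of 26:
22 + 2 + 2
13 + 13

2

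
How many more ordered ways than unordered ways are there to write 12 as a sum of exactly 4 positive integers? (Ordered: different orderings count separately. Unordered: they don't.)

Compositions: C(11,3) = 165.
Partitions of 12 into exactly 4 parts: 15.
Difference: 165 − 15 = 150.

150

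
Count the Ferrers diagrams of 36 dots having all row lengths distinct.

668

Enumerating by decreasing first part gives 668 partitions in all.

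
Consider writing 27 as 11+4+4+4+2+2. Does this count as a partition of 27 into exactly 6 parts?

Yes

The parts sum to 27, and the condition 'there are exactly 6 summands' holds.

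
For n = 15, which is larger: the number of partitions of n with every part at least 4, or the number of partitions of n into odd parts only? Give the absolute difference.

Partitions of 15 with every part at least 4: 8.
Partitions of 15 into odd parts only: 27.
|8 − 27| = 19.

19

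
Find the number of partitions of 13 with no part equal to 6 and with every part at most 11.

84

Systematic enumeration (by largest part, then next-largest, …) yields 84.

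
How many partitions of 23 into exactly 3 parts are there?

A partial list (first 12 by largest part):
1+1+21
1+2+20
1+3+19
2+2+19
1+4+18
2+3+18
1+5+17
2+4+17
3+3+17
1+6+16
2+5+16
3+4+16
…and 32 more, for 44 total.

44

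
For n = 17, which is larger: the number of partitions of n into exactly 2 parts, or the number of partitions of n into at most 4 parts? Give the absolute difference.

Partitions of 17 into exactly 2 parts: 8.
Partitions of 17 into at most 4 parts: 72.
|8 − 72| = 64.

64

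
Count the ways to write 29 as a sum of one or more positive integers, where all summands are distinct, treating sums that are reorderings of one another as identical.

256

There are 256 such partitions.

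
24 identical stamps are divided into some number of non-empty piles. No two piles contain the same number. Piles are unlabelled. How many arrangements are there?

Systematic enumeration (by largest part, then next-largest, …) yields 122.

122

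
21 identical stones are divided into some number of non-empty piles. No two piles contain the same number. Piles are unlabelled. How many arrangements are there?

Enumerating by decreasing first part gives 76 partitions in all.

76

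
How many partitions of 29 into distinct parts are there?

256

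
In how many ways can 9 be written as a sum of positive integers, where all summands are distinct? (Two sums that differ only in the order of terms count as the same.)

The partitions of 9 that satisfy the conditions:
9
8,1
7,2
6,3
6,2,1
5,4
5,3,1
4,3,2

8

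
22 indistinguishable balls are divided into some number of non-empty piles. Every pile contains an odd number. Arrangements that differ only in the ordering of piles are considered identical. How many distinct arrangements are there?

Direct enumeration gives 89 partitions.

89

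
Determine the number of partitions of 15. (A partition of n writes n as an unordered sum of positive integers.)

176

A full systematic count gives 176.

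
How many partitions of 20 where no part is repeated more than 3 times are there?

Systematic enumeration (by largest part, then next-largest, …) yields 320.

320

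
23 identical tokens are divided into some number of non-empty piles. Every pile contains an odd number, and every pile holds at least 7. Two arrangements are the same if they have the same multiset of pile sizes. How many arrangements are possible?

2

Listing the qualifying partitions of 23:
23
9+7+7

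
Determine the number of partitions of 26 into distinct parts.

Counting exhaustively, 165 partitions satisfy the conditions.

165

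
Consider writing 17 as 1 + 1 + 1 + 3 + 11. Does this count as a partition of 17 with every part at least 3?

The parts sum to 17, and the condition 'every summand is at least 3' is violated.

No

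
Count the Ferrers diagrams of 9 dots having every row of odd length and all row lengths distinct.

Listing the qualifying partitions of 9:
9
5, 3, 1
Counting gives 2.

2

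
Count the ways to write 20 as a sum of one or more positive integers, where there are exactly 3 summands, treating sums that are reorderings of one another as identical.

33

There are too many to list fully; the first 12 (by largest part) are:
18 + 1 + 1
17 + 2 + 1
16 + 3 + 1
16 + 2 + 2
15 + 4 + 1
15 + 3 + 2
14 + 5 + 1
14 + 4 + 2
14 + 3 + 3
13 + 6 + 1
13 + 5 + 2
13 + 4 + 3
…and 21 more, for 33 total.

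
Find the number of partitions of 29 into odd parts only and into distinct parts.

They are:
29
25, 3, 1
23, 5, 1
21, 7, 1
21, 5, 3
19, 9, 1
19, 7, 3
17, 11, 1
17, 9, 3
17, 7, 5
15, 13, 1
15, 11, 3
15, 9, 5
13, 11, 5
13, 9, 7
13, 7, 5, 3, 1
11, 9, 5, 3, 1
That's 17 in total.

17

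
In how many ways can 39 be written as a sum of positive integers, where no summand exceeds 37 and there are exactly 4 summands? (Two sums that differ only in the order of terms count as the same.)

441

Systematic enumeration (by largest part, then next-largest, …) yields 441.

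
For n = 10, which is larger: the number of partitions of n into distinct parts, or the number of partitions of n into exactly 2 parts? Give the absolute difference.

Partitions of 10 into distinct parts: 10.
Partitions of 10 into exactly 2 parts: 5.
|10 − 5| = 5.

5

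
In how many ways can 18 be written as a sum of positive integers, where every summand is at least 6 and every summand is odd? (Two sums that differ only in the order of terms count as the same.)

They are:
11 + 7
9 + 9
That's 2 in total.

2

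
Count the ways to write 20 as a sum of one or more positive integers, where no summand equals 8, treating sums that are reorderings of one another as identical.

Direct enumeration gives 550 partitions.

550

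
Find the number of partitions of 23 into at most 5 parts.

291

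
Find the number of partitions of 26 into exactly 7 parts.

Enumerating by decreasing first part gives 300 partitions in all.

300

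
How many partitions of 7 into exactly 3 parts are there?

4

Enumerating:
5,1,1
4,2,1
3,3,1
3,2,2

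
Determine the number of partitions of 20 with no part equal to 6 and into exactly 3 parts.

26

There are too many to list fully; the first 12 (by largest part) are:
18 + 1 + 1
17 + 2 + 1
16 + 3 + 1
16 + 2 + 2
15 + 4 + 1
15 + 3 + 2
14 + 5 + 1
14 + 4 + 2
14 + 3 + 3
13 + 5 + 2
13 + 4 + 3
12 + 7 + 1
…and 14 more, for 26 total.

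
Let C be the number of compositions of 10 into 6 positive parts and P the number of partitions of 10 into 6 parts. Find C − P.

Ordered (compositions into 6 parts): C(9,5) = 126.
Unordered (partitions into 6 parts): 5.
Difference: 126 − 5 = 121.

121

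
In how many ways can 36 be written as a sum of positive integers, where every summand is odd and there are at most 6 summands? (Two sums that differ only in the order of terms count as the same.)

A full systematic count gives 183.

183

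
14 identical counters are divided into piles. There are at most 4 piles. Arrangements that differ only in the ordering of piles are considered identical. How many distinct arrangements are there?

There are too many to list fully; the first 12 (by largest part) are:
14
1, 13
2, 12
1, 1, 12
3, 11
1, 2, 11
1, 1, 1, 11
4, 10
1, 3, 10
2, 2, 10
1, 1, 2, 10
5, 9
…and 35 more, for 47 total.

47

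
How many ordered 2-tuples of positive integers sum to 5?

Place 1 bars in the 4 internal gaps of a row of 5 dots: C(4,1) = 4.

4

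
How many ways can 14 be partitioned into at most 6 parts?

There are 90 such partitions.

90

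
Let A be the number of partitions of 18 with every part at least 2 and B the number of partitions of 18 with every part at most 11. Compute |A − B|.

267

Partitions of 18 with every part at least 2: 88.
Partitions of 18 with every part at most 11: 355.
|88 − 355| = 267.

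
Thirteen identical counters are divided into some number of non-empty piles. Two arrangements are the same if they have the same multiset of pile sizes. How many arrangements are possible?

Counting exhaustively, 101 partitions satisfy the conditions.

101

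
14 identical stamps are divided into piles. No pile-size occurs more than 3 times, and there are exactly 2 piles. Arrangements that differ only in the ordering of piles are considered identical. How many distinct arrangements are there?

7

Enumerating:
13+1
12+2
11+3
10+4
9+5
8+6
7+7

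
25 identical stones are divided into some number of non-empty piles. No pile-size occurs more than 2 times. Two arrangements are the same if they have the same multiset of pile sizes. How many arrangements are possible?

A full systematic count gives 513.

513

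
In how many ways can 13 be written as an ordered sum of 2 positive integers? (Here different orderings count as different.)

Place 1 bars in the 12 internal gaps of a row of 13 dots: C(12,1) = 12.

12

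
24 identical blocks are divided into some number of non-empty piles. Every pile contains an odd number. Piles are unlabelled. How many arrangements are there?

Systematic enumeration (by largest part, then next-largest, …) yields 122.

122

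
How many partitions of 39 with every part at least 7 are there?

83

Systematic enumeration (by largest part, then next-largest, …) yields 83.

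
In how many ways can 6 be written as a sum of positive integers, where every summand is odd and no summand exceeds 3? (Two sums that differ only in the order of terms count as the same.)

The partitions of 6 that satisfy the conditions:
3 + 3
3 + 1 + 1 + 1
1 + 1 + 1 + 1 + 1 + 1

3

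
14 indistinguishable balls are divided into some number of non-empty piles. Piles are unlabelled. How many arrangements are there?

Enumerating by decreasing first part gives 135 partitions in all.

135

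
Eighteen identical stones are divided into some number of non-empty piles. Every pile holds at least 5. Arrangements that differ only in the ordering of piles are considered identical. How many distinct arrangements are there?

9

They are:
18
13, 5
12, 6
11, 7
10, 8
9, 9
8, 5, 5
7, 6, 5
6, 6, 6
That's 9 in total.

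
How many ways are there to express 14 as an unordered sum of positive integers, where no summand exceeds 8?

A full systematic count gives 116.

116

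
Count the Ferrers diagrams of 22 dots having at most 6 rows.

Systematic enumeration (by largest part, then next-largest, …) yields 391.

391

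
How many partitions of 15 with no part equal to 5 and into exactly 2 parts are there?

The partitions of 15 that satisfy the conditions:
14, 1
13, 2
12, 3
11, 4
9, 6
8, 7
Counting gives 6.

6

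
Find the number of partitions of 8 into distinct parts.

6

They are:
8
7+1
6+2
5+3
5+2+1
4+3+1
That's 6 in total.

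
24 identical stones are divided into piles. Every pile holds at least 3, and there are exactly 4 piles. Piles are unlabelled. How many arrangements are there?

34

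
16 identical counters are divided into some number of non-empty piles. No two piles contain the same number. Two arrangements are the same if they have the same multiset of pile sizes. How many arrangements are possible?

32

A partial list (first 12 by largest part):
16
15,1
14,2
13,3
13,2,1
12,4
12,3,1
11,5
11,4,1
11,3,2
10,6
10,5,1
…and 20 more, for 32 total.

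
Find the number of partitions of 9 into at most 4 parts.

Listing the qualifying partitions of 9:
9
8 + 1
7 + 2
7 + 1 + 1
6 + 3
6 + 2 + 1
6 + 1 + 1 + 1
5 + 4
5 + 3 + 1
5 + 2 + 2
5 + 2 + 1 + 1
4 + 4 + 1
4 + 3 + 2
4 + 3 + 1 + 1
4 + 2 + 2 + 1
3 + 3 + 3
3 + 3 + 2 + 1
3 + 2 + 2 + 2
Counting gives 18.

18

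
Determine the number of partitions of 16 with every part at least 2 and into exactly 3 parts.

Listing the qualifying partitions of 16:
12+2+2
11+3+2
10+4+2
10+3+3
9+5+2
9+4+3
8+6+2
8+5+3
8+4+4
7+7+2
7+6+3
7+5+4
6+6+4
6+5+5
That's 14 in total.

14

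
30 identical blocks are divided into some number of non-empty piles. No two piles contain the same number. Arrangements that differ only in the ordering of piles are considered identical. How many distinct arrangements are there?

Systematic enumeration (by largest part, then next-largest, …) yields 296.

296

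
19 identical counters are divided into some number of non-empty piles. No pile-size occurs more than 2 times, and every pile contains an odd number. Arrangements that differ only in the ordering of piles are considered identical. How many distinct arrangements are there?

16

Enumerating:
19
17 + 1 + 1
15 + 3 + 1
13 + 5 + 1
13 + 3 + 3
11 + 7 + 1
11 + 5 + 3
11 + 3 + 3 + 1 + 1
9 + 9 + 1
9 + 7 + 3
9 + 5 + 5
9 + 5 + 3 + 1 + 1
7 + 7 + 5
7 + 7 + 3 + 1 + 1
7 + 5 + 5 + 1 + 1
7 + 5 + 3 + 3 + 1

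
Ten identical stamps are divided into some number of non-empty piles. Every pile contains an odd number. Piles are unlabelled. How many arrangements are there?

Listing the qualifying partitions of 10:
1,9
3,7
1,1,1,7
5,5
1,1,3,5
1,1,1,1,1,5
1,3,3,3
1,1,1,1,3,3
1,1,1,1,1,1,1,3
1,1,1,1,1,1,1,1,1,1
That's 10 in total.

10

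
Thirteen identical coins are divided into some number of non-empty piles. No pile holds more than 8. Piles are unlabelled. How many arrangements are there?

89

Counting exhaustively, 89 partitions satisfy the conditions.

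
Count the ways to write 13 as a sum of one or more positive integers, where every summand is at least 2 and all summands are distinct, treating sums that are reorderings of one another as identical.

The partitions of 13 that satisfy the conditions:
13
11 + 2
10 + 3
9 + 4
8 + 5
8 + 3 + 2
7 + 6
7 + 4 + 2
6 + 5 + 2
6 + 4 + 3
That's 10 in total.

10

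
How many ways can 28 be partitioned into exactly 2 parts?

14

The partitions of 28 that satisfy the conditions:
1+27
2+26
3+25
4+24
5+23
6+22
7+21
8+20
9+19
10+18
11+17
12+16
13+15
14+14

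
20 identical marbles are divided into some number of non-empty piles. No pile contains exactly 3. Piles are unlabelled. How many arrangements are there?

330

There are 330 such partitions.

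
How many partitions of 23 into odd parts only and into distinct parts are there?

Listing the qualifying partitions of 23:
23
19,3,1
17,5,1
15,7,1
15,5,3
13,9,1
13,7,3
11,9,3
11,7,5

9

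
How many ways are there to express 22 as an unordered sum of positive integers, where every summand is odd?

Counting exhaustively, 89 partitions satisfy the conditions.

89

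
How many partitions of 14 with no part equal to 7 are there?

There are 120 such partitions.

120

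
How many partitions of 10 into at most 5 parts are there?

30

There are too many to list fully; the first 12 (by largest part) are:
10
9+1
8+2
8+1+1
7+3
7+2+1
7+1+1+1
6+4
6+3+1
6+2+2
6+2+1+1
6+1+1+1+1
…and 18 more, for 30 total.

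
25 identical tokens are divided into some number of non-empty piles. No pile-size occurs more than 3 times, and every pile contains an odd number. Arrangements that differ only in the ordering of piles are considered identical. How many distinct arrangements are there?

54

A partial list (first 12 by largest part):
25
23, 1, 1
21, 3, 1
19, 5, 1
19, 3, 3
19, 3, 1, 1, 1
17, 7, 1
17, 5, 3
17, 5, 1, 1, 1
17, 3, 3, 1, 1
15, 9, 1
15, 7, 3
…and 42 more, for 54 total.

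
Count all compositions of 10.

The number of compositions of n is 2^(n−1); here 2^9 = 512.

512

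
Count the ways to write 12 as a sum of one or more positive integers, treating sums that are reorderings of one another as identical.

77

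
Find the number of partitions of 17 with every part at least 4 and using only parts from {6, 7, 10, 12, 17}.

2

Listing the qualifying partitions of 17:
17
7,10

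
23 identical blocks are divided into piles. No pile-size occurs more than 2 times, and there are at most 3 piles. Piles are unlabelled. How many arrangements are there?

There are too many to list fully; the first 12 (by largest part) are:
23
22, 1
21, 2
21, 1, 1
20, 3
20, 2, 1
19, 4
19, 3, 1
19, 2, 2
18, 5
18, 4, 1
18, 3, 2
…and 44 more, for 56 total.

56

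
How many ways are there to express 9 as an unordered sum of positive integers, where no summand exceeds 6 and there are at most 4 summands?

They are:
3+6
1+2+6
1+1+1+6
4+5
1+3+5
2+2+5
1+1+2+5
1+4+4
2+3+4
1+1+3+4
1+2+2+4
3+3+3
1+2+3+3
2+2+2+3

14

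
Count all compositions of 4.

There are 3 gaps and each independently is a cut or not, giving 2^3 = 8.

8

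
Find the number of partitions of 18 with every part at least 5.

9

Enumerating:
18
13+5
12+6
11+7
10+8
9+9
8+5+5
7+6+5
6+6+6
Counting gives 9.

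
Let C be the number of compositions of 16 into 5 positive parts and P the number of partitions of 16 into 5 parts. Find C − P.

Compositions: C(15,4) = 1365.
Unordered (partitions into 5 parts): 37.
Difference: 1365 − 37 = 1328.

1328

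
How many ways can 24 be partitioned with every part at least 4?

A partial list (first 12 by largest part):
24
4 + 20
5 + 19
6 + 18
7 + 17
8 + 16
4 + 4 + 16
9 + 15
4 + 5 + 15
10 + 14
4 + 6 + 14
5 + 5 + 14
…and 38 more, for 50 total.

50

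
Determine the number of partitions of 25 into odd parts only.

There are 142 such partitions.

142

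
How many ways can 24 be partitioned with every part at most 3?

61

A partial list (first 12 by largest part):
3+3+3+3+3+3+3+3
3+3+3+3+3+3+3+2+1
3+3+3+3+3+3+3+1+1+1
3+3+3+3+3+3+2+2+2
3+3+3+3+3+3+2+2+1+1
3+3+3+3+3+3+2+1+1+1+1
3+3+3+3+3+3+1+1+1+1+1+1
3+3+3+3+3+2+2+2+2+1
3+3+3+3+3+2+2+2+1+1+1
3+3+3+3+3+2+2+1+1+1+1+1
3+3+3+3+3+2+1+1+1+1+1+1+1
3+3+3+3+3+1+1+1+1+1+1+1+1+1
…and 49 more, for 61 total.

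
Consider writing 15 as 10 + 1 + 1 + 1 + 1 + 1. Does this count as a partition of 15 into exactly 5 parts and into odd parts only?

The parts sum to 15, and the condition 'there are exactly 5 summands' is violated.

No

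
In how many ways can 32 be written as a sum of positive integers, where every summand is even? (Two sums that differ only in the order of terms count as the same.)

231

Direct enumeration gives 231 partitions.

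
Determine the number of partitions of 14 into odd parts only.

22

They are:
1, 13
3, 11
1, 1, 1, 11
5, 9
1, 1, 3, 9
1, 1, 1, 1, 1, 9
7, 7
1, 1, 5, 7
1, 3, 3, 7
1, 1, 1, 1, 3, 7
1, 1, 1, 1, 1, 1, 1, 7
1, 3, 5, 5
1, 1, 1, 1, 5, 5
3, 3, 3, 5
1, 1, 1, 3, 3, 5
1, 1, 1, 1, 1, 1, 3, 5
1, 1, 1, 1, 1, 1, 1, 1, 1, 5
1, 1, 3, 3, 3, 3
1, 1, 1, 1, 1, 3, 3, 3
1, 1, 1, 1, 1, 1, 1, 1, 3, 3
1, 1, 1, 1, 1, 1, 1, 1, 1, 1, 1, 3
1, 1, 1, 1, 1, 1, 1, 1, 1, 1, 1, 1, 1, 1
That's 22 in total.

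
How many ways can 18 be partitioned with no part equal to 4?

250

A full systematic count gives 250.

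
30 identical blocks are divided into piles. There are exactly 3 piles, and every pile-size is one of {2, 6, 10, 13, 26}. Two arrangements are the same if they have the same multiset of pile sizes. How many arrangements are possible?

2

Enumerating:
26, 2, 2
10, 10, 10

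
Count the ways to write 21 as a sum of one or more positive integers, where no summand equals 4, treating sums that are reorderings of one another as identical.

Systematic enumeration (by largest part, then next-largest, …) yields 495.

495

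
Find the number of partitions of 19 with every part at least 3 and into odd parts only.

They are:
19
13+3+3
11+5+3
9+7+3
9+5+5
7+7+5
7+3+3+3+3
5+5+3+3+3
That's 8 in total.

8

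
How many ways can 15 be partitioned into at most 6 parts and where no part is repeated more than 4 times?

107

Systematic enumeration (by largest part, then next-largest, …) yields 107.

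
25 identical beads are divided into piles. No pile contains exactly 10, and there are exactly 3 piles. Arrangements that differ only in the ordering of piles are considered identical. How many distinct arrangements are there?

45

There are too many to list fully; the first 12 (by largest part) are:
23 + 1 + 1
22 + 2 + 1
21 + 3 + 1
21 + 2 + 2
20 + 4 + 1
20 + 3 + 2
19 + 5 + 1
19 + 4 + 2
19 + 3 + 3
18 + 6 + 1
18 + 5 + 2
18 + 4 + 3
…and 33 more, for 45 total.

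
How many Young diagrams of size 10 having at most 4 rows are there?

23

Listing the qualifying partitions of 10:
10
9,1
8,2
8,1,1
7,3
7,2,1
7,1,1,1
6,4
6,3,1
6,2,2
6,2,1,1
5,5
5,4,1
5,3,2
5,3,1,1
5,2,2,1
4,4,2
4,4,1,1
4,3,3
4,3,2,1
4,2,2,2
3,3,3,1
3,3,2,2
Counting gives 23.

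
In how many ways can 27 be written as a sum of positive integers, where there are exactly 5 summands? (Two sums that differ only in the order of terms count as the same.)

255

A full systematic count gives 255.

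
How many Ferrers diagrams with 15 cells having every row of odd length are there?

27

There are too many to list fully; the first 12 (by largest part) are:
15
13, 1, 1
11, 3, 1
11, 1, 1, 1, 1
9, 5, 1
9, 3, 3
9, 3, 1, 1, 1
9, 1, 1, 1, 1, 1, 1
7, 7, 1
7, 5, 3
7, 5, 1, 1, 1
7, 3, 3, 1, 1
…and 15 more, for 27 total.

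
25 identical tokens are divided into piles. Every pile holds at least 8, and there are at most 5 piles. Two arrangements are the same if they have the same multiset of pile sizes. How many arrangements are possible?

7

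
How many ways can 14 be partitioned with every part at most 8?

A full systematic count gives 116.

116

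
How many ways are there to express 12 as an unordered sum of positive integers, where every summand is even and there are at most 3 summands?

Enumerating:
12
10+2
8+4
8+2+2
6+6
6+4+2
4+4+4

7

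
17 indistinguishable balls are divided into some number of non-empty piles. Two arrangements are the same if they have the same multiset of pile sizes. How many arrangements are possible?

There are 297 such partitions.

297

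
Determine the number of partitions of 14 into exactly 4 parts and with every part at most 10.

Enumerating:
10+2+1+1
9+3+1+1
9+2+2+1
8+4+1+1
8+3+2+1
8+2+2+2
7+5+1+1
7+4+2+1
7+3+3+1
7+3+2+2
6+6+1+1
6+5+2+1
6+4+3+1
6+4+2+2
6+3+3+2
5+5+3+1
5+5+2+2
5+4+4+1
5+4+3+2
5+3+3+3
4+4+4+2
4+4+3+3
That's 22 in total.

22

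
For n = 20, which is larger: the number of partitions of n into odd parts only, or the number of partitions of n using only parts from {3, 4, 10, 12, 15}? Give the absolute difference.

Partitions of 20 into odd parts only: 64.
Partitions of 20 using only parts from {3, 4, 10, 12, 15}: 5.
|64 − 5| = 59.

59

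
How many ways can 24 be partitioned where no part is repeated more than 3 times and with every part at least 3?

96

Direct enumeration gives 96 partitions.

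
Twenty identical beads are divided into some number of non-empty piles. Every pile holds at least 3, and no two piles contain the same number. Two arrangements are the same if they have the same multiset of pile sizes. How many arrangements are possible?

20

Enumerating:
20
3+17
4+16
5+15
6+14
7+13
3+4+13
8+12
3+5+12
9+11
3+6+11
4+5+11
3+7+10
4+6+10
3+8+9
4+7+9
5+6+9
5+7+8
3+4+5+8
3+4+6+7
That's 20 in total.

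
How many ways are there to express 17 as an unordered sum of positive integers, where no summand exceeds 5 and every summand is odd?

They are:
5+5+5+1+1
5+5+3+3+1
5+5+3+1+1+1+1
5+5+1+1+1+1+1+1+1
5+3+3+3+3
5+3+3+3+1+1+1
5+3+3+1+1+1+1+1+1
5+3+1+1+1+1+1+1+1+1+1
5+1+1+1+1+1+1+1+1+1+1+1+1
3+3+3+3+3+1+1
3+3+3+3+1+1+1+1+1
3+3+3+1+1+1+1+1+1+1+1
3+3+1+1+1+1+1+1+1+1+1+1+1
3+1+1+1+1+1+1+1+1+1+1+1+1+1+1
1+1+1+1+1+1+1+1+1+1+1+1+1+1+1+1+1
Counting gives 15.

15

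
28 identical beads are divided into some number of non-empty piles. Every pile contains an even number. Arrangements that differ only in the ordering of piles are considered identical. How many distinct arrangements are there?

Enumerating by decreasing first part gives 135 partitions in all.

135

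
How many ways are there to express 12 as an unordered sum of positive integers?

Systematic enumeration (by largest part, then next-largest, …) yields 77.

77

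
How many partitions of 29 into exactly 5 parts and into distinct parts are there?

A partial list (first 12 by largest part):
1,2,3,4,19
1,2,3,5,18
1,2,3,6,17
1,2,4,5,17
1,2,3,7,16
1,2,4,6,16
1,3,4,5,16
1,2,3,8,15
1,2,4,7,15
1,2,5,6,15
1,3,4,6,15
2,3,4,5,15
…and 58 more, for 70 total.

70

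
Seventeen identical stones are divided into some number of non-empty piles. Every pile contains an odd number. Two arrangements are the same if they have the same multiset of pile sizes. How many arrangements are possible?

A partial list (first 12 by largest part):
17
15,1,1
13,3,1
13,1,1,1,1
11,5,1
11,3,3
11,3,1,1,1
11,1,1,1,1,1,1
9,7,1
9,5,3
9,5,1,1,1
9,3,3,1,1
…and 26 more, for 38 total.

38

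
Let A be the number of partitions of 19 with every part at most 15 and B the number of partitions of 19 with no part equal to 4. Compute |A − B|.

Partitions of 19 with every part at most 15: 483.
Partitions of 19 with no part equal to 4: 314.
|483 − 314| = 169.

169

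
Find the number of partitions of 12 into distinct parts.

The partitions of 12 that satisfy the conditions:
12
1,11
2,10
3,9
1,2,9
4,8
1,3,8
5,7
1,4,7
2,3,7
1,5,6
2,4,6
1,2,3,6
3,4,5
1,2,4,5
Counting gives 15.

15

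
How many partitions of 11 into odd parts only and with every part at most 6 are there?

8

The partitions of 11 that satisfy the conditions:
5+5+1
5+3+3
5+3+1+1+1
5+1+1+1+1+1+1
3+3+3+1+1
3+3+1+1+1+1+1
3+1+1+1+1+1+1+1+1
1+1+1+1+1+1+1+1+1+1+1
Counting gives 8.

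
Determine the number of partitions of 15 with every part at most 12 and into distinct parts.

The partitions of 15 that satisfy the conditions:
12, 3
12, 2, 1
11, 4
11, 3, 1
10, 5
10, 4, 1
10, 3, 2
9, 6
9, 5, 1
9, 4, 2
9, 3, 2, 1
8, 7
8, 6, 1
8, 5, 2
8, 4, 3
8, 4, 2, 1
7, 6, 2
7, 5, 3
7, 5, 2, 1
7, 4, 3, 1
6, 5, 4
6, 5, 3, 1
6, 4, 3, 2
5, 4, 3, 2, 1
That's 24 in total.

24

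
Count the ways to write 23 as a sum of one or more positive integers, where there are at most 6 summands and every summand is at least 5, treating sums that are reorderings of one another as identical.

Listing the qualifying partitions of 23:
23
18, 5
17, 6
16, 7
15, 8
14, 9
13, 10
13, 5, 5
12, 11
12, 6, 5
11, 7, 5
11, 6, 6
10, 8, 5
10, 7, 6
9, 9, 5
9, 8, 6
9, 7, 7
8, 8, 7
8, 5, 5, 5
7, 6, 5, 5
6, 6, 6, 5

21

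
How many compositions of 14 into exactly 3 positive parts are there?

78

By stars and bars with positive parts, the count is C(13,2) = 78.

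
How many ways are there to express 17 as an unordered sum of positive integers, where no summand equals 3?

Enumerating by decreasing first part gives 162 partitions in all.

162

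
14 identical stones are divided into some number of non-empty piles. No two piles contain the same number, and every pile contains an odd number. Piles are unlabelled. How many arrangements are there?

3

Enumerating:
13,1
11,3
9,5
That's 3 in total.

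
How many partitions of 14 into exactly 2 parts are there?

Listing the qualifying partitions of 14:
1 + 13
2 + 12
3 + 11
4 + 10
5 + 9
6 + 8
7 + 7
Counting gives 7.

7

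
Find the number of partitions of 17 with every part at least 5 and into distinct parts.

5

They are:
17
12+5
11+6
10+7
9+8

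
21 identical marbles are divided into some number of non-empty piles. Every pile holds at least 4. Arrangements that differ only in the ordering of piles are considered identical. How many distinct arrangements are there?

A partial list (first 12 by largest part):
21
17,4
16,5
15,6
14,7
13,8
13,4,4
12,9
12,5,4
11,10
11,6,4
11,5,5
…and 15 more, for 27 total.

27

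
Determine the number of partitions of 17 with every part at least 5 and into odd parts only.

Enumerating:
17
7, 5, 5

2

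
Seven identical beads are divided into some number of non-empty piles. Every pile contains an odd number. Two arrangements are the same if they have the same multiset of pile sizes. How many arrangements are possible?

5

They are:
7
5, 1, 1
3, 3, 1
3, 1, 1, 1, 1
1, 1, 1, 1, 1, 1, 1
Counting gives 5.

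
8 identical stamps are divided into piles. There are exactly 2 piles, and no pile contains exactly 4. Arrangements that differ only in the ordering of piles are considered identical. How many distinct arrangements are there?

3

They are:
7 + 1
6 + 2
5 + 3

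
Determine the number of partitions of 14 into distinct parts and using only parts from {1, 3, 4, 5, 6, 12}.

The partitions of 14 that satisfy the conditions:
6 + 5 + 3
6 + 4 + 3 + 1

2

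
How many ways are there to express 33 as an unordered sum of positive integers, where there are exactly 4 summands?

270

Systematic enumeration (by largest part, then next-largest, …) yields 270.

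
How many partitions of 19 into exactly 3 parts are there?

There are too many to list fully; the first 12 (by largest part) are:
17,1,1
16,2,1
15,3,1
15,2,2
14,4,1
14,3,2
13,5,1
13,4,2
13,3,3
12,6,1
12,5,2
12,4,3
…and 18 more, for 30 total.

30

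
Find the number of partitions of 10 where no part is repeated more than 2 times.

22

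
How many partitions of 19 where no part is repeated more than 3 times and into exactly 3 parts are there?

A partial list (first 12 by largest part):
17+1+1
16+2+1
15+3+1
15+2+2
14+4+1
14+3+2
13+5+1
13+4+2
13+3+3
12+6+1
12+5+2
12+4+3
…and 18 more, for 30 total.

30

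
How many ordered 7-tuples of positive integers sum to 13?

Equivalently, choose which 6 of the 12 gaps become plus signs: C(12,6) = 924.

924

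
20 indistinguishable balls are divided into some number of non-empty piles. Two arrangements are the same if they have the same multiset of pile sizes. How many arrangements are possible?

627

Direct enumeration gives 627 partitions.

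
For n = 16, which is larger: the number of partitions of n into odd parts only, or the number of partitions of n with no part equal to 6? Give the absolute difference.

Partitions of 16 into odd parts only: 32.
Partitions of 16 with no part equal to 6: 189.
|32 − 189| = 157.

157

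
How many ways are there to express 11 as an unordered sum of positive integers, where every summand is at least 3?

They are:
11
8, 3
7, 4
6, 5
5, 3, 3
4, 4, 3

6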